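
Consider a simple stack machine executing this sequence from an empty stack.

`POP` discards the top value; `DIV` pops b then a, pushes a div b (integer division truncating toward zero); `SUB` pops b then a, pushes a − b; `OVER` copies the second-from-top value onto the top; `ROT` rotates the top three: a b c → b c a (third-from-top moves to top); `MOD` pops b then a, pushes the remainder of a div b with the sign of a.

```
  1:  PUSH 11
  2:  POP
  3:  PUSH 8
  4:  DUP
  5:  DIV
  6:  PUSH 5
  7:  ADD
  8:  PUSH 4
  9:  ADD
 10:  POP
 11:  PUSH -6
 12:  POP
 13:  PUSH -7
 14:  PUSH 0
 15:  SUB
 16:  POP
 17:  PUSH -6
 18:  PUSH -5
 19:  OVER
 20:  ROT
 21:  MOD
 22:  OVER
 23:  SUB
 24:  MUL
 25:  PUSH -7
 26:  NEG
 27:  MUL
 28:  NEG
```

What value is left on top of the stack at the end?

175

PUSH 11  11
POP      (empty)
PUSH 8   8
DUP      8 8
DIV      1
PUSH 5   1 5
ADD      6
PUSH 4   6 4
ADD      10
POP      (empty)
PUSH -6  -6
POP      (empty)
PUSH -7  -7
PUSH 0   -7 0
SUB      -7
POP      (empty)
PUSH -6  -6
PUSH -5  -6 -5
OVER     -6 -5 -6
ROT      -5 -6 -6
MOD      -5 0
OVER     -5 0 -5
SUB      -5 5
MUL      -25
PUSH -7  -25 -7
NEG      -25 7
MUL      -175
NEG      175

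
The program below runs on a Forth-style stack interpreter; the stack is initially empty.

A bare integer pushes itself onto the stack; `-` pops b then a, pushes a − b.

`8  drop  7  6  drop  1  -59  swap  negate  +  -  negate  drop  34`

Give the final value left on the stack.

34

8      → 8
drop   → (empty)
7      → 7
6      → 7 6
drop   → 7
1      → 7 1
-59    → 7 1 -59
swap   → 7 -59 1
negate → 7 -59 -1
+      → 7 -60
-      → 67
negate → -67
drop   → (empty)
34     → 34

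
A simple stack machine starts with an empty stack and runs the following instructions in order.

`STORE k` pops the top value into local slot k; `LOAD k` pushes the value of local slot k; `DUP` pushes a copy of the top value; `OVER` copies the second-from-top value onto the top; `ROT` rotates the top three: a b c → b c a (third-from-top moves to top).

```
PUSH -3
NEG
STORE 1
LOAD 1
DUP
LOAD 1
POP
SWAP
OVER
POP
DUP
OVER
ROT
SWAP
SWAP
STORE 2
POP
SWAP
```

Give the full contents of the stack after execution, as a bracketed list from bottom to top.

[3, 3]

PUSH -3 → [-3]
NEG     → [3]
STORE 1 → []
LOAD 1  → [3]
DUP     → [3, 3]
LOAD 1  → [3, 3, 3]
POP     → [3, 3]
SWAP    → [3, 3]
OVER    → [3, 3, 3]
POP     → [3, 3]
DUP     → [3, 3, 3]
OVER    → [3, 3, 3, 3]
ROT     → [3, 3, 3, 3]
SWAP    → [3, 3, 3, 3]
SWAP    → [3, 3, 3, 3]
STORE 2 → [3, 3, 3]
POP     → [3, 3]
SWAP    → [3, 3]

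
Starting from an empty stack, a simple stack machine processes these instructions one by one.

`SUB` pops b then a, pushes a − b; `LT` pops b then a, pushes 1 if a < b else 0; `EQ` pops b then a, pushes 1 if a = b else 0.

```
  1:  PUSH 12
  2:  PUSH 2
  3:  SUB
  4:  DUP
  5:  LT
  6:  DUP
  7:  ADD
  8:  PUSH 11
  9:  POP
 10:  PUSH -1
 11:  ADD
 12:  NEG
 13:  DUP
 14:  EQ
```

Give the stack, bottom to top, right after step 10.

[0, -1]

PUSH 12  12
PUSH 2   12 2
SUB      10
DUP      10 10
LT       0
DUP      0 0
ADD      0
PUSH 11  0 11
POP      0
PUSH -1  0 -1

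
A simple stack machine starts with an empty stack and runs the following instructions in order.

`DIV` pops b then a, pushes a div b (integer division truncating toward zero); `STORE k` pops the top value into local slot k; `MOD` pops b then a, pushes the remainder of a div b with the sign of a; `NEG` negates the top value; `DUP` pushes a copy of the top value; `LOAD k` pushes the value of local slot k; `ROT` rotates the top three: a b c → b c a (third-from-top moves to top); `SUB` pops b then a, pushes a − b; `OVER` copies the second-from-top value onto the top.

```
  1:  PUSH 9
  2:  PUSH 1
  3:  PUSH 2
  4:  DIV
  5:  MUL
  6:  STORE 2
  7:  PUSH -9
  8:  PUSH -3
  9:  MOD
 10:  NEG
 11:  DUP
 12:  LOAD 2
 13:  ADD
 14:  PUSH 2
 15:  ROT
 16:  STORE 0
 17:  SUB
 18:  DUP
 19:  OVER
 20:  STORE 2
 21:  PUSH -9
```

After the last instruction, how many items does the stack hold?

PUSH 9  → 9
PUSH 1  → 9 1
PUSH 2  → 9 1 2
DIV     → 9 0
MUL     → 0
STORE 2 → (empty)
PUSH -9 → -9
PUSH -3 → -9 -3
MOD     → 0
NEG     → 0
DUP     → 0 0
LOAD 2  → 0 0 0
ADD     → 0 0
PUSH 2  → 0 0 2
ROT     → 0 2 0
STORE 0 → 0 2
SUB     → -2
DUP     → -2 -2
OVER    → -2 -2 -2
STORE 2 → -2 -2
PUSH -9 → -2 -2 -9

3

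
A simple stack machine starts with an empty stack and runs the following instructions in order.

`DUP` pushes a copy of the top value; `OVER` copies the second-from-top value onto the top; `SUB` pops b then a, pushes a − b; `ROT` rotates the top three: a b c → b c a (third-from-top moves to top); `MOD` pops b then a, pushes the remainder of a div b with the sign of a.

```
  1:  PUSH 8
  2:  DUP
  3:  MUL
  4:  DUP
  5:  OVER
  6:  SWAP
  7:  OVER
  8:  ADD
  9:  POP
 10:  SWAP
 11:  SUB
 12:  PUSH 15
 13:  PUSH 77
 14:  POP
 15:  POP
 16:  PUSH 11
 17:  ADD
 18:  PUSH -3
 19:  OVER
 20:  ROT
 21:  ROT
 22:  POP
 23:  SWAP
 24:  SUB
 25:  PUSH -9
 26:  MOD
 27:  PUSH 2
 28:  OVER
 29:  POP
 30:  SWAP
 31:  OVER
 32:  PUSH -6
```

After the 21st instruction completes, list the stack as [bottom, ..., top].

[11, 11, -3]

PUSH 8  -> [8]
DUP     -> [8, 8]
MUL     -> [64]
DUP     -> [64, 64]
OVER    -> [64, 64, 64]
SWAP    -> [64, 64, 64]
OVER    -> [64, 64, 64, 64]
ADD     -> [64, 64, 128]
POP     -> [64, 64]
SWAP    -> [64, 64]
SUB     -> [0]
PUSH 15 -> [0, 15]
PUSH 77 -> [0, 15, 77]
POP     -> [0, 15]
POP     -> [0]
PUSH 11 -> [0, 11]
ADD     -> [11]
PUSH -3 -> [11, -3]
OVER    -> [11, -3, 11]
ROT     -> [-3, 11, 11]
ROT     -> [11, 11, -3]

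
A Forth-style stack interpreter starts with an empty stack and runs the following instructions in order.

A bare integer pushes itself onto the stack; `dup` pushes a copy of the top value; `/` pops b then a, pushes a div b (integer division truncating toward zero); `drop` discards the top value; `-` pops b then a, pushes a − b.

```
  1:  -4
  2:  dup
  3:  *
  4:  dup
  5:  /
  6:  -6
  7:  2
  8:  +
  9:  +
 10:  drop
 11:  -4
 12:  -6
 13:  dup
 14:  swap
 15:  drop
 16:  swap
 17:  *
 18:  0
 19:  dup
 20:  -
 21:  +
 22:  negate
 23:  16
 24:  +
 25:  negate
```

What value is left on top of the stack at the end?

-4      -4
dup     -4 -4
*       16
dup     16 16
/       1
-6      1 -6
2       1 -6 2
+       1 -4
+       -3
drop    (empty)
-4      -4
-6      -4 -6
dup     -4 -6 -6
swap    -4 -6 -6
drop    -4 -6
swap    -6 -4
*       24
0       24 0
dup     24 0 0
-       24 0
+       24
negate  -24
16      -24 16
+       -8
negate  8

8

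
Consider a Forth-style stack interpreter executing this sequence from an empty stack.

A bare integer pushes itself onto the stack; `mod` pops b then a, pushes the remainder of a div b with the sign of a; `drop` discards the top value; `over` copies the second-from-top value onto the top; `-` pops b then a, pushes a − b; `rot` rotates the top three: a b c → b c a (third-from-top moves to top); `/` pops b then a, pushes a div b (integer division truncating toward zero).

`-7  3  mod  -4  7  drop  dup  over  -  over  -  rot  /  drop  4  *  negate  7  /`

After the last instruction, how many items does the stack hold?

-7      -7
3       -7 3
mod     -1
-4      -1 -4
7       -1 -4 7
drop    -1 -4
dup     -1 -4 -4
over    -1 -4 -4 -4
-       -1 -4 0
over    -1 -4 0 -4
-       -1 -4 4
rot     -4 4 -1
/       -4 -4
drop    -4
4       -4 4
*       -16
negate  16
7       16 7
/       2

1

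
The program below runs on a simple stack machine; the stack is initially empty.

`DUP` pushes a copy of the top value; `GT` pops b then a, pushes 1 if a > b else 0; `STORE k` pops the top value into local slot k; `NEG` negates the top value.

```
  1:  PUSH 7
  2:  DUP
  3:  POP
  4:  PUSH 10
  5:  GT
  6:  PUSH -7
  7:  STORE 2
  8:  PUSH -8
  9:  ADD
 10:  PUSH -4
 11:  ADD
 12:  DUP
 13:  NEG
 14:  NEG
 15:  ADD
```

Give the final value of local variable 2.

PUSH 7  → 7
DUP     → 7 7
POP     → 7
PUSH 10 → 7 10
GT      → 0
PUSH -7 → 0 -7
STORE 2 → 0
PUSH -8 → 0 -8
ADD     → -8
PUSH -4 → -8 -4
ADD     → -12
DUP     → -12 -12
NEG     → -12 12
NEG     → -12 -12
ADD     → -24

-7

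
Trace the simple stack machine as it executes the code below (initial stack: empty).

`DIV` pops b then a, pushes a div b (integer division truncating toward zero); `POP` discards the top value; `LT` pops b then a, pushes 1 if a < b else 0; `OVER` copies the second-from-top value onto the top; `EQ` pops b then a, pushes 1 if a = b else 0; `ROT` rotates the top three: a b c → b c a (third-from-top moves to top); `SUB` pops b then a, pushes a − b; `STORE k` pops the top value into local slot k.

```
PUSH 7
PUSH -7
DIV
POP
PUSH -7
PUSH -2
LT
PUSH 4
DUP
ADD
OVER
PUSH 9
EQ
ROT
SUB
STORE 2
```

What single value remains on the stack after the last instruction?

8

PUSH 7  -> 7
PUSH -7 -> 7 -7
DIV     -> -1
POP     -> (empty)
PUSH -7 -> -7
PUSH -2 -> -7 -2
LT      -> 1
PUSH 4  -> 1 4
DUP     -> 1 4 4
ADD     -> 1 8
OVER    -> 1 8 1
PUSH 9  -> 1 8 1 9
EQ      -> 1 8 0
ROT     -> 8 0 1
SUB     -> 8 -1
STORE 2 -> 8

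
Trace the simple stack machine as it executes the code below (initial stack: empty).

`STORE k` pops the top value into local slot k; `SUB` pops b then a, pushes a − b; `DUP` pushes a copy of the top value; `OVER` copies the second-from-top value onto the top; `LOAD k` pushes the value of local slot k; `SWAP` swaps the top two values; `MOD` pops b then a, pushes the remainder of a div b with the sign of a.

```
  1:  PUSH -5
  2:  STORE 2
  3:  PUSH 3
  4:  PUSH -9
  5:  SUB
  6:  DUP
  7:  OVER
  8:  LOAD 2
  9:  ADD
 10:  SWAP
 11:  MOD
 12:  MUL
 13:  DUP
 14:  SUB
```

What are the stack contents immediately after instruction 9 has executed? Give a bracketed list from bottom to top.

[12, 12, 7]

PUSH -5 -> [-5]
STORE 2 -> []
PUSH 3  -> [3]
PUSH -9 -> [3, -9]
SUB     -> [12]
DUP     -> [12, 12]
OVER    -> [12, 12, 12]
LOAD 2  -> [12, 12, 12, -5]
ADD     -> [12, 12, 7]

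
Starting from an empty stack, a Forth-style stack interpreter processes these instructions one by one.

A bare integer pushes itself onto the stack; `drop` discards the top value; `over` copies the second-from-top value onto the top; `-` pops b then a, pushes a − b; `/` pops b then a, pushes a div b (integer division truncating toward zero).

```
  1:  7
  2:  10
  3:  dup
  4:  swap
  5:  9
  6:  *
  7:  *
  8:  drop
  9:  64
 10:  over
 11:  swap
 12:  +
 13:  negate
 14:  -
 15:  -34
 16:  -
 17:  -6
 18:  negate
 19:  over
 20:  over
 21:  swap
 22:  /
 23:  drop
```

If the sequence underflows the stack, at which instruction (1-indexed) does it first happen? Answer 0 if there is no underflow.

7      → [7]
10     → [7, 10]
dup    → [7, 10, 10]
swap   → [7, 10, 10]
9      → [7, 10, 10, 9]
*      → [7, 10, 90]
*      → [7, 900]
drop   → [7]
64     → [7, 64]
over   → [7, 64, 7]
swap   → [7, 7, 64]
+      → [7, 71]
negate → [7, -71]
-      → [78]
-34    → [78, -34]
-      → [112]
-6     → [112, -6]
negate → [112, 6]
over   → [112, 6, 112]
over   → [112, 6, 112, 6]
swap   → [112, 6, 6, 112]
/      → [112, 6, 0]
drop   → [112, 6]

0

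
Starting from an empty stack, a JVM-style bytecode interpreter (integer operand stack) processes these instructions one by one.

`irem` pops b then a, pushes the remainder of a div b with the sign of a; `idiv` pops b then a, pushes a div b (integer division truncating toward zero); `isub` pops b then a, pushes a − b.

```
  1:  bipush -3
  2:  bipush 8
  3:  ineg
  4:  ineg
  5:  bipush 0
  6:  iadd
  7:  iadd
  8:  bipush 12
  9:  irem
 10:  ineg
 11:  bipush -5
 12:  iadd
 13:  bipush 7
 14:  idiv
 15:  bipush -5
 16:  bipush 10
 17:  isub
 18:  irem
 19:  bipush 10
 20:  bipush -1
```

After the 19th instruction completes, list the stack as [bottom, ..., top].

[-1, 10]

bipush -3 → -3
bipush 8  → -3 8
ineg      → -3 -8
ineg      → -3 8
bipush 0  → -3 8 0
iadd      → -3 8
iadd      → 5
bipush 12 → 5 12
irem      → 5
ineg      → -5
bipush -5 → -5 -5
iadd      → -10
bipush 7  → -10 7
idiv      → -1
bipush -5 → -1 -5
bipush 10 → -1 -5 10
isub      → -1 -15
irem      → -1
bipush 10 → -1 10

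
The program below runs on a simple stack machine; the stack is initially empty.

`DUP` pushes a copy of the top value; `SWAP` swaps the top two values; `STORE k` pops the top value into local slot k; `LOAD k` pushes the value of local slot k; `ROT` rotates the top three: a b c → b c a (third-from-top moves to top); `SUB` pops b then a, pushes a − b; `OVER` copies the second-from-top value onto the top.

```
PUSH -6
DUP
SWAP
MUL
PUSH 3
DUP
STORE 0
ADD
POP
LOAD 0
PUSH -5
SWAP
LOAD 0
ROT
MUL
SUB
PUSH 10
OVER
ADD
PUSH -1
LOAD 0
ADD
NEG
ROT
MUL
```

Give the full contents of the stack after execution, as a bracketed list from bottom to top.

PUSH -6 → -6
DUP     → -6 -6
SWAP    → -6 -6
MUL     → 36
PUSH 3  → 36 3
DUP     → 36 3 3
STORE 0 → 36 3
ADD     → 39
POP     → (empty)
LOAD 0  → 3
PUSH -5 → 3 -5
SWAP    → -5 3
LOAD 0  → -5 3 3
ROT     → 3 3 -5
MUL     → 3 -15
SUB     → 18
PUSH 10 → 18 10
OVER    → 18 10 18
ADD     → 18 28
PUSH -1 → 18 28 -1
LOAD 0  → 18 28 -1 3
ADD     → 18 28 2
NEG     → 18 28 -2
ROT     → 28 -2 18
MUL     → 28 -36

[28, -36]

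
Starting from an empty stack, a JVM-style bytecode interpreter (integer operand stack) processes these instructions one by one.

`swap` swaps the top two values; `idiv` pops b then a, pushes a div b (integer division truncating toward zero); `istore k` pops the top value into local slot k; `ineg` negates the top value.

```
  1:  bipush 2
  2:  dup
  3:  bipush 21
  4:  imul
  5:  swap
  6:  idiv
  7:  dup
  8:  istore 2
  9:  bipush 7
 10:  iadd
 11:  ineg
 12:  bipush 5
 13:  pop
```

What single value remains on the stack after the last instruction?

bipush 2   [2]
dup        [2, 2]
bipush 21  [2, 2, 21]
imul       [2, 42]
swap       [42, 2]
idiv       [21]
dup        [21, 21]
istore 2   [21]
bipush 7   [21, 7]
iadd       [28]
ineg       [-28]
bipush 5   [-28, 5]
pop        [-28]

-28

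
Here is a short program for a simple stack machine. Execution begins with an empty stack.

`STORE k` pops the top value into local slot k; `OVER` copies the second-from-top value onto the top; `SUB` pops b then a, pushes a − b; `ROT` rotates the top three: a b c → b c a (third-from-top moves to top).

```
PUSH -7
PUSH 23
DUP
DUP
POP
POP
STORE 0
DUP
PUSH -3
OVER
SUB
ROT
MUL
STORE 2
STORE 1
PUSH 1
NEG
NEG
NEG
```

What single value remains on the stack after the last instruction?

PUSH -7  [-7]
PUSH 23  [-7, 23]
DUP      [-7, 23, 23]
DUP      [-7, 23, 23, 23]
POP      [-7, 23, 23]
POP      [-7, 23]
STORE 0  [-7]
DUP      [-7, -7]
PUSH -3  [-7, -7, -3]
OVER     [-7, -7, -3, -7]
SUB      [-7, -7, 4]
ROT      [-7, 4, -7]
MUL      [-7, -28]
STORE 2  [-7]
STORE 1  []
PUSH 1   [1]
NEG      [-1]
NEG      [1]
NEG      [-1]

-1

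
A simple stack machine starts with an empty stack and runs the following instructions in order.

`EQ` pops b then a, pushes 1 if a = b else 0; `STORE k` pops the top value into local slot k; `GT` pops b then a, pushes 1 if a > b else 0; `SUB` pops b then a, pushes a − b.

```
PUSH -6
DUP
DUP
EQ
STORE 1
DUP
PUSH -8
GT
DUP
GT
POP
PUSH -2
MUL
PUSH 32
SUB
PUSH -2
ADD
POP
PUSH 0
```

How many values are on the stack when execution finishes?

1

PUSH -6 : -6
DUP     : -6 -6
DUP     : -6 -6 -6
EQ      : -6 1
STORE 1 : -6
DUP     : -6 -6
PUSH -8 : -6 -6 -8
GT      : -6 1
DUP     : -6 1 1
GT      : -6 0
POP     : -6
PUSH -2 : -6 -2
MUL     : 12
PUSH 32 : 12 32
SUB     : -20
PUSH -2 : -20 -2
ADD     : -22
POP     : (empty)
PUSH 0  : 0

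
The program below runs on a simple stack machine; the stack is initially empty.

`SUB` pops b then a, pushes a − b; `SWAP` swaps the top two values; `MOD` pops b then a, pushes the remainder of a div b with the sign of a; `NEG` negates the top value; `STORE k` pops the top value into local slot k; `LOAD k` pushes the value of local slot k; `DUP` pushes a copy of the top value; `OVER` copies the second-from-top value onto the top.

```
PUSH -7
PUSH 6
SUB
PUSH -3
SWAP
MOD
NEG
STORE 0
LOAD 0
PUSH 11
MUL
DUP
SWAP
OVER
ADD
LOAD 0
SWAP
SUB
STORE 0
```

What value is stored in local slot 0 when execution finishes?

PUSH -7 -> [-7]
PUSH 6  -> [-7, 6]
SUB     -> [-13]
PUSH -3 -> [-13, -3]
SWAP    -> [-3, -13]
MOD     -> [-3]
NEG     -> [3]
STORE 0 -> []
LOAD 0  -> [3]
PUSH 11 -> [3, 11]
MUL     -> [33]
DUP     -> [33, 33]
SWAP    -> [33, 33]
OVER    -> [33, 33, 33]
ADD     -> [33, 66]
LOAD 0  -> [33, 66, 3]
SWAP    -> [33, 3, 66]
SUB     -> [33, -63]
STORE 0 -> [33]

-63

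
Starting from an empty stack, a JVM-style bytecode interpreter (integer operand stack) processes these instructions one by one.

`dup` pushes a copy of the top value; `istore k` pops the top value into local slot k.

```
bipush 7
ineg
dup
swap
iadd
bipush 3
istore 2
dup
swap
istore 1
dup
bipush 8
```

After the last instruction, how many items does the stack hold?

3

bipush 7 → [7]
ineg     → [-7]
dup      → [-7, -7]
swap     → [-7, -7]
iadd     → [-14]
bipush 3 → [-14, 3]
istore 2 → [-14]
dup      → [-14, -14]
swap     → [-14, -14]
istore 1 → [-14]
dup      → [-14, -14]
bipush 8 → [-14, -14, 8]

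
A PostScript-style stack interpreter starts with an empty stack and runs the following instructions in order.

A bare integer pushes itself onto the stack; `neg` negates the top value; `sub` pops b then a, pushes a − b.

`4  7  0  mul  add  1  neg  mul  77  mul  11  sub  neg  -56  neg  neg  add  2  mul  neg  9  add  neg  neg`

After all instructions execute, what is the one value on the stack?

-517

4    [4]
7    [4, 7]
0    [4, 7, 0]
mul  [4, 0]
add  [4]
1    [4, 1]
neg  [4, -1]
mul  [-4]
77   [-4, 77]
mul  [-308]
11   [-308, 11]
sub  [-319]
neg  [319]
-56  [319, -56]
neg  [319, 56]
neg  [319, -56]
add  [263]
2    [263, 2]
mul  [526]
neg  [-526]
9    [-526, 9]
add  [-517]
neg  [517]
neg  [-517]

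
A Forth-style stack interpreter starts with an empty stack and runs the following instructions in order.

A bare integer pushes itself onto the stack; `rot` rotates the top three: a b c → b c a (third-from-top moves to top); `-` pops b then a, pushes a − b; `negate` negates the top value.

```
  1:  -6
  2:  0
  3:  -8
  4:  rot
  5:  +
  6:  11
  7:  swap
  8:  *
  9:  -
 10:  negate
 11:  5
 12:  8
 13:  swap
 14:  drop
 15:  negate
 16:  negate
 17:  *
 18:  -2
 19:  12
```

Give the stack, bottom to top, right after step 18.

-6     → [-6]
0      → [-6, 0]
-8     → [-6, 0, -8]
rot    → [0, -8, -6]
+      → [0, -14]
11     → [0, -14, 11]
swap   → [0, 11, -14]
*      → [0, -154]
-      → [154]
negate → [-154]
5      → [-154, 5]
8      → [-154, 5, 8]
swap   → [-154, 8, 5]
drop   → [-154, 8]
negate → [-154, -8]
negate → [-154, 8]
*      → [-1232]
-2     → [-1232, -2]

[-1232, -2]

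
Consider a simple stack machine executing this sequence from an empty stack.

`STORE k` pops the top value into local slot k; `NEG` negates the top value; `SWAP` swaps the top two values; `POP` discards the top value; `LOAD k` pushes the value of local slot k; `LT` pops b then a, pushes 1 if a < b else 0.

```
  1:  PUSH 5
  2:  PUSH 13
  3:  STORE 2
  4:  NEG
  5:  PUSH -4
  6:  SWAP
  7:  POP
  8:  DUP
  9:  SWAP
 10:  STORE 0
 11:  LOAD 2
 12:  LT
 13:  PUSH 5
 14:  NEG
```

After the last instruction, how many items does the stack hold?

PUSH 5  → 5
PUSH 13 → 5 13
STORE 2 → 5
NEG     → -5
PUSH -4 → -5 -4
SWAP    → -4 -5
POP     → -4
DUP     → -4 -4
SWAP    → -4 -4
STORE 0 → -4
LOAD 2  → -4 13
LT      → 1
PUSH 5  → 1 5
NEG     → 1 -5

2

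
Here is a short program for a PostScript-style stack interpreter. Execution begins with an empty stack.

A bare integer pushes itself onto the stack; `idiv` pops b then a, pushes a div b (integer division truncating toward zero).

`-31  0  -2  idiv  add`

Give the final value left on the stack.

-31

-31  : -31
0    : -31 0
-2   : -31 0 -2
idiv : -31 0
add  : -31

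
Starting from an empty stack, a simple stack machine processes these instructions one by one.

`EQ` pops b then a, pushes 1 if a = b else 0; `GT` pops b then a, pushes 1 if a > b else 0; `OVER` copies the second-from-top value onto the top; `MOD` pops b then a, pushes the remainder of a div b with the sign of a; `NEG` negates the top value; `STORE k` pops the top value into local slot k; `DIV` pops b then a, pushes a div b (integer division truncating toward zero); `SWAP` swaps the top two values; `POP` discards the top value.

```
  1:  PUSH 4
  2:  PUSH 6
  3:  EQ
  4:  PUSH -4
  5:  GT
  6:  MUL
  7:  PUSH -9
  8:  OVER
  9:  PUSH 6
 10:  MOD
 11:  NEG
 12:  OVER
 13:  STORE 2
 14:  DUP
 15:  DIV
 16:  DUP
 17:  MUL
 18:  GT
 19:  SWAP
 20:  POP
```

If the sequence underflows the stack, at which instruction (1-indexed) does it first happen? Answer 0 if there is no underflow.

6

PUSH 4  → [4]
PUSH 6  → [4, 6]
EQ      → [0]
PUSH -4 → [0, -4]
GT      → [1]
MUL  — needs 2 operands, stack has 1 → underflow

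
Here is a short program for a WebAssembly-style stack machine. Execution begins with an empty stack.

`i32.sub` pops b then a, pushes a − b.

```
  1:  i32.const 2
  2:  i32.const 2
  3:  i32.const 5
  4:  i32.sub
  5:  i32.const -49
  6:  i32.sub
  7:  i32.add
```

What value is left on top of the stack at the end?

48

i32.const 2   : 2
i32.const 2   : 2 2
i32.const 5   : 2 2 5
i32.sub       : 2 -3
i32.const -49 : 2 -3 -49
i32.sub       : 2 46
i32.add       : 48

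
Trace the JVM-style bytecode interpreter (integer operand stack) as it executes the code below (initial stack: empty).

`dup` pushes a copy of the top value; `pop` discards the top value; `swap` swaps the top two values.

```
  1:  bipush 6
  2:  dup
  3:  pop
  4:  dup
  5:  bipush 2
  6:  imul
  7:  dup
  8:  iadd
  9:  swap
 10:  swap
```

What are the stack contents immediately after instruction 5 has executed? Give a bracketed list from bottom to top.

bipush 6 : [6]
dup      : [6, 6]
pop      : [6]
dup      : [6, 6]
bipush 2 : [6, 6, 2]

[6, 6, 2]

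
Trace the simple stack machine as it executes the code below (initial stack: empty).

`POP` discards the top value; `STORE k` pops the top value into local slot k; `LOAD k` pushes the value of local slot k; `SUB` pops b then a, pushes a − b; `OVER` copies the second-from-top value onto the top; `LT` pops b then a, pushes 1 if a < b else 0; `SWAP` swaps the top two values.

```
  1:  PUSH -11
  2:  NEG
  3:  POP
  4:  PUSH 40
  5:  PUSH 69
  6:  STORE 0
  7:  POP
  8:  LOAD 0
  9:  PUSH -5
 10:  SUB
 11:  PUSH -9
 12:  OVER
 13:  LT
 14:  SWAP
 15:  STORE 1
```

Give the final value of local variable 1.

74

PUSH -11  [-11]
NEG       [11]
POP       []
PUSH 40   [40]
PUSH 69   [40, 69]
STORE 0   [40]
POP       []
LOAD 0    [69]
PUSH -5   [69, -5]
SUB       [74]
PUSH -9   [74, -9]
OVER      [74, -9, 74]
LT        [74, 1]
SWAP      [1, 74]
STORE 1   [1]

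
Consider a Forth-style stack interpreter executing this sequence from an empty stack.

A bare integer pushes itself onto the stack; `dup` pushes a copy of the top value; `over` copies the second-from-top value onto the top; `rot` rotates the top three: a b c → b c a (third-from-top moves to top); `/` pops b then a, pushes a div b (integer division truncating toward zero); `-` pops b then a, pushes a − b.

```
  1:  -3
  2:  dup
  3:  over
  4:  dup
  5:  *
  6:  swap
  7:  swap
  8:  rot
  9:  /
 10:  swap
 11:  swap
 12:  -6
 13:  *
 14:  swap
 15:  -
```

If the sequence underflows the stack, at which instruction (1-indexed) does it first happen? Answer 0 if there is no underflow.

-3   : [-3]
dup  : [-3, -3]
over : [-3, -3, -3]
dup  : [-3, -3, -3, -3]
*    : [-3, -3, 9]
swap : [-3, 9, -3]
swap : [-3, -3, 9]
rot  : [-3, 9, -3]
/    : [-3, -3]
swap : [-3, -3]
swap : [-3, -3]
-6   : [-3, -3, -6]
*    : [-3, 18]
swap : [18, -3]
-    : [21]

0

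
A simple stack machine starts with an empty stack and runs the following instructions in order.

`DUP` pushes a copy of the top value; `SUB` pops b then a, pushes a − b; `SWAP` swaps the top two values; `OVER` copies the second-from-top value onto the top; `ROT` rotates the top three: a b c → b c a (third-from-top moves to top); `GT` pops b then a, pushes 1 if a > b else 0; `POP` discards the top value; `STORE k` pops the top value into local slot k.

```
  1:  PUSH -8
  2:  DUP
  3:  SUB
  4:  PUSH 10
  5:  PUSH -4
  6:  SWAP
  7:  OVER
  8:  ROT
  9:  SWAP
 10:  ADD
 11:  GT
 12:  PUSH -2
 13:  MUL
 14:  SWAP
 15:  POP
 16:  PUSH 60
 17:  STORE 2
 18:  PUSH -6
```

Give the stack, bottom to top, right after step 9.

PUSH -8 → -8
DUP     → -8 -8
SUB     → 0
PUSH 10 → 0 10
PUSH -4 → 0 10 -4
SWAP    → 0 -4 10
OVER    → 0 -4 10 -4
ROT     → 0 10 -4 -4
SWAP    → 0 10 -4 -4

[0, 10, -4, -4]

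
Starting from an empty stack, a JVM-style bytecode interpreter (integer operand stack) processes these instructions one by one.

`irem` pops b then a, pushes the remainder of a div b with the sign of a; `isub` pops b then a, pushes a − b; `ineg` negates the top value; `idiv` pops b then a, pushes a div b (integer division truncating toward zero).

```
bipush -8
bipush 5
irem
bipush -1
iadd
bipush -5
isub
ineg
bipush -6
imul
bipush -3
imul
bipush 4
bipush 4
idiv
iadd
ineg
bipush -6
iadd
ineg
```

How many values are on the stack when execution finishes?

bipush -8 : -8
bipush 5  : -8 5
irem      : -3
bipush -1 : -3 -1
iadd      : -4
bipush -5 : -4 -5
isub      : 1
ineg      : -1
bipush -6 : -1 -6
imul      : 6
bipush -3 : 6 -3
imul      : -18
bipush 4  : -18 4
bipush 4  : -18 4 4
idiv      : -18 1
iadd      : -17
ineg      : 17
bipush -6 : 17 -6
iadd      : 11
ineg      : -11

1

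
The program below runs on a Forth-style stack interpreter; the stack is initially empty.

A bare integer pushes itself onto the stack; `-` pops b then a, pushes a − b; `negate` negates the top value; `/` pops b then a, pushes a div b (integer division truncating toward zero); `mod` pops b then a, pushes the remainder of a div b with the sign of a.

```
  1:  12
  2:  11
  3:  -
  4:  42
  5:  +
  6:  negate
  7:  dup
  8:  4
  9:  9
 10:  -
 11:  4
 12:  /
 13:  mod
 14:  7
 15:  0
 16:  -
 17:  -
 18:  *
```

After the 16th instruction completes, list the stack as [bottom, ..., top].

12      12
11      12 11
-       1
42      1 42
+       43
negate  -43
dup     -43 -43
4       -43 -43 4
9       -43 -43 4 9
-       -43 -43 -5
4       -43 -43 -5 4
/       -43 -43 -1
mod     -43 0
7       -43 0 7
0       -43 0 7 0
-       -43 0 7

[-43, 0, 7]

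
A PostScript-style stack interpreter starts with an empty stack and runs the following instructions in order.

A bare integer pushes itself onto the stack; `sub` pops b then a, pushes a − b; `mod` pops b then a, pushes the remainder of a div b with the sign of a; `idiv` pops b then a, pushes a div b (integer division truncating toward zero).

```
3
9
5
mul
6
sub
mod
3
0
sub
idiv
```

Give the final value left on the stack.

3     3
9     3 9
5     3 9 5
mul   3 45
6     3 45 6
sub   3 39
mod   3
3     3 3
0     3 3 0
sub   3 3
idiv  1

1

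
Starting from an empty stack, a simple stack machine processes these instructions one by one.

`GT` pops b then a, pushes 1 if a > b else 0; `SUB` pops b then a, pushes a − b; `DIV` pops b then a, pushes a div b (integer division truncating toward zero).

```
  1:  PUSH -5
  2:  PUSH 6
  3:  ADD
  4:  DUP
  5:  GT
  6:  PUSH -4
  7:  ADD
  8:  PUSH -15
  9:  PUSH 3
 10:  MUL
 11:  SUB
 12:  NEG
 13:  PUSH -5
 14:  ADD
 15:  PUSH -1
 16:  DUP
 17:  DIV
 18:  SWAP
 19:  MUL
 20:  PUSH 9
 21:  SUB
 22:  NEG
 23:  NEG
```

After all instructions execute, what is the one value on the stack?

PUSH -5   [-5]
PUSH 6    [-5, 6]
ADD       [1]
DUP       [1, 1]
GT        [0]
PUSH -4   [0, -4]
ADD       [-4]
PUSH -15  [-4, -15]
PUSH 3    [-4, -15, 3]
MUL       [-4, -45]
SUB       [41]
NEG       [-41]
PUSH -5   [-41, -5]
ADD       [-46]
PUSH -1   [-46, -1]
DUP       [-46, -1, -1]
DIV       [-46, 1]
SWAP      [1, -46]
MUL       [-46]
PUSH 9    [-46, 9]
SUB       [-55]
NEG       [55]
NEG       [-55]

-55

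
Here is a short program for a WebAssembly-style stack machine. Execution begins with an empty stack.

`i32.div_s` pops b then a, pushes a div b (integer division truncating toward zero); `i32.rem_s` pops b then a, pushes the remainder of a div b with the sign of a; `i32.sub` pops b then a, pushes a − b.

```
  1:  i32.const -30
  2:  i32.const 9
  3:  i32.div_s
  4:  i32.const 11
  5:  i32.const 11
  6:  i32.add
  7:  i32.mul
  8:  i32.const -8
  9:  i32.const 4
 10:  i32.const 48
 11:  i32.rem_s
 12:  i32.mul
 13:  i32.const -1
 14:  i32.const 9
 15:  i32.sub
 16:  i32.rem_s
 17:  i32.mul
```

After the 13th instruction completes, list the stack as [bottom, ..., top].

i32.const -30 -> -30
i32.const 9   -> -30 9
i32.div_s     -> -3
i32.const 11  -> -3 11
i32.const 11  -> -3 11 11
i32.add       -> -3 22
i32.mul       -> -66
i32.const -8  -> -66 -8
i32.const 4   -> -66 -8 4
i32.const 48  -> -66 -8 4 48
i32.rem_s     -> -66 -8 4
i32.mul       -> -66 -32
i32.const -1  -> -66 -32 -1

[-66, -32, -1]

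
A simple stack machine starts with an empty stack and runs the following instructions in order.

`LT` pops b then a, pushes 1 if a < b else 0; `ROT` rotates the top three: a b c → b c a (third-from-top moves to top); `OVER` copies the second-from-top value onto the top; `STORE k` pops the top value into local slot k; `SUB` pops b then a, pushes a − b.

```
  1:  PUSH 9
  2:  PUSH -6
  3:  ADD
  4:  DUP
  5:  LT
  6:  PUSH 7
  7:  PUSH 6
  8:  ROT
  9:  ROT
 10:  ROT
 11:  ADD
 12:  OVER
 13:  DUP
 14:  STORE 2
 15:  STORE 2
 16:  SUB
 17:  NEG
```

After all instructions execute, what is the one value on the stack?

PUSH 9  → 9
PUSH -6 → 9 -6
ADD     → 3
DUP     → 3 3
LT      → 0
PUSH 7  → 0 7
PUSH 6  → 0 7 6
ROT     → 7 6 0
ROT     → 6 0 7
ROT     → 0 7 6
ADD     → 0 13
OVER    → 0 13 0
DUP     → 0 13 0 0
STORE 2 → 0 13 0
STORE 2 → 0 13
SUB     → -13
NEG     → 13

13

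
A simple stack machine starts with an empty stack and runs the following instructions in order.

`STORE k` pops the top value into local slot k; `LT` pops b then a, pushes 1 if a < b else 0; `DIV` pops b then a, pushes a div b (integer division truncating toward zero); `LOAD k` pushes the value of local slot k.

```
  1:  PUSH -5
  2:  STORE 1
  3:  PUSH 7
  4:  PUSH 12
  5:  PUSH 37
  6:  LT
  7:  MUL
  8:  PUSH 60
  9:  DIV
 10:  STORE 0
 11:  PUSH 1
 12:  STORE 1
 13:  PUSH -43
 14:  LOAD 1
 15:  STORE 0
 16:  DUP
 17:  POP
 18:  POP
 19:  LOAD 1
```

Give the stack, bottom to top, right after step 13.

[-43]

PUSH -5  : -5
STORE 1  : (empty)
PUSH 7   : 7
PUSH 12  : 7 12
PUSH 37  : 7 12 37
LT       : 7 1
MUL      : 7
PUSH 60  : 7 60
DIV      : 0
STORE 0  : (empty)
PUSH 1   : 1
STORE 1  : (empty)
PUSH -43 : -43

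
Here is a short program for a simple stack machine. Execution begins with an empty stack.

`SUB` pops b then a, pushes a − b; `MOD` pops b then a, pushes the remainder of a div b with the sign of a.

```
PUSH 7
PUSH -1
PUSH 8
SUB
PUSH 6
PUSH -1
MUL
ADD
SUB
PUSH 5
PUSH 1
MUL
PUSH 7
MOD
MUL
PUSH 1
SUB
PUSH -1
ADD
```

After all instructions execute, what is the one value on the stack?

PUSH 7  -> [7]
PUSH -1 -> [7, -1]
PUSH 8  -> [7, -1, 8]
SUB     -> [7, -9]
PUSH 6  -> [7, -9, 6]
PUSH -1 -> [7, -9, 6, -1]
MUL     -> [7, -9, -6]
ADD     -> [7, -15]
SUB     -> [22]
PUSH 5  -> [22, 5]
PUSH 1  -> [22, 5, 1]
MUL     -> [22, 5]
PUSH 7  -> [22, 5, 7]
MOD     -> [22, 5]
MUL     -> [110]
PUSH 1  -> [110, 1]
SUB     -> [109]
PUSH -1 -> [109, -1]
ADD     -> [108]

108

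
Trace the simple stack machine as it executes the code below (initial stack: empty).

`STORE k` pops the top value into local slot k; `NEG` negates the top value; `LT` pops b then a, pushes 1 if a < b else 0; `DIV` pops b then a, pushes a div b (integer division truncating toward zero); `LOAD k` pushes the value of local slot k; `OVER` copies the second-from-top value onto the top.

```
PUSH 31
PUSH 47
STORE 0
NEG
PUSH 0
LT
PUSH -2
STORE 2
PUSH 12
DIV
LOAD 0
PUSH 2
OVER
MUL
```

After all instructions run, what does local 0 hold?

PUSH 31 : [31]
PUSH 47 : [31, 47]
STORE 0 : [31]
NEG     : [-31]
PUSH 0  : [-31, 0]
LT      : [1]
PUSH -2 : [1, -2]
STORE 2 : [1]
PUSH 12 : [1, 12]
DIV     : [0]
LOAD 0  : [0, 47]
PUSH 2  : [0, 47, 2]
OVER    : [0, 47, 2, 47]
MUL     : [0, 47, 94]

47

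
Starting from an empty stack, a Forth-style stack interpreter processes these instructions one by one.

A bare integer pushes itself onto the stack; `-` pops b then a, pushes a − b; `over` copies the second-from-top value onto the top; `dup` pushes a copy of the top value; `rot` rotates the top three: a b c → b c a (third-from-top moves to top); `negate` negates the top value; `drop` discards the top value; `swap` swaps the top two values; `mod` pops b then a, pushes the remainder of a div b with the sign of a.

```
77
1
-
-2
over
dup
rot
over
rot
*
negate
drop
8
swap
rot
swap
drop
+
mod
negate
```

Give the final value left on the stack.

-76

77     → 77
1      → 77 1
-      → 76
-2     → 76 -2
over   → 76 -2 76
dup    → 76 -2 76 76
rot    → 76 76 76 -2
over   → 76 76 76 -2 76
rot    → 76 76 -2 76 76
*      → 76 76 -2 5776
negate → 76 76 -2 -5776
drop   → 76 76 -2
8      → 76 76 -2 8
swap   → 76 76 8 -2
rot    → 76 8 -2 76
swap   → 76 8 76 -2
drop   → 76 8 76
+      → 76 84
mod    → 76
negate → -76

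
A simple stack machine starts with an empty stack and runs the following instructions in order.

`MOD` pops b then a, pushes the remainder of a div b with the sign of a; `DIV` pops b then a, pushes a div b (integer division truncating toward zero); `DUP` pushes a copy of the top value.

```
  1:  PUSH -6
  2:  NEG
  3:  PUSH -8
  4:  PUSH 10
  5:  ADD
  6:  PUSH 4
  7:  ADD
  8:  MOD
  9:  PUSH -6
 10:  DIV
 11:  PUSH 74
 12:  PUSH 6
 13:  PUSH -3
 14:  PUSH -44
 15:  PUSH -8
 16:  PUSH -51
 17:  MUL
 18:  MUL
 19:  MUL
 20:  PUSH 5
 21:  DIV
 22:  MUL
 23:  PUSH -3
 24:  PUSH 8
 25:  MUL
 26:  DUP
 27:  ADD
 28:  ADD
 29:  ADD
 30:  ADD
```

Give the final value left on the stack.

64652

PUSH -6  : -6
NEG      : 6
PUSH -8  : 6 -8
PUSH 10  : 6 -8 10
ADD      : 6 2
PUSH 4   : 6 2 4
ADD      : 6 6
MOD      : 0
PUSH -6  : 0 -6
DIV      : 0
PUSH 74  : 0 74
PUSH 6   : 0 74 6
PUSH -3  : 0 74 6 -3
PUSH -44 : 0 74 6 -3 -44
PUSH -8  : 0 74 6 -3 -44 -8
PUSH -51 : 0 74 6 -3 -44 -8 -51
MUL      : 0 74 6 -3 -44 408
MUL      : 0 74 6 -3 -17952
MUL      : 0 74 6 53856
PUSH 5   : 0 74 6 53856 5
DIV      : 0 74 6 10771
MUL      : 0 74 64626
PUSH -3  : 0 74 64626 -3
PUSH 8   : 0 74 64626 -3 8
MUL      : 0 74 64626 -24
DUP      : 0 74 64626 -24 -24
ADD      : 0 74 64626 -48
ADD      : 0 74 64578
ADD      : 0 64652
ADD      : 64652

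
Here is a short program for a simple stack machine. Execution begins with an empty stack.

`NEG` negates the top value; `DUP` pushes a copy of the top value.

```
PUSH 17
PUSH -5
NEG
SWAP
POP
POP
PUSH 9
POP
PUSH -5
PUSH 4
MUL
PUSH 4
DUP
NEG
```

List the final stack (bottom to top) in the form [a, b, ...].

[-20, 4, -4]

PUSH 17 -> [17]
PUSH -5 -> [17, -5]
NEG     -> [17, 5]
SWAP    -> [5, 17]
POP     -> [5]
POP     -> []
PUSH 9  -> [9]
POP     -> []
PUSH -5 -> [-5]
PUSH 4  -> [-5, 4]
MUL     -> [-20]
PUSH 4  -> [-20, 4]
DUP     -> [-20, 4, 4]
NEG     -> [-20, 4, -4]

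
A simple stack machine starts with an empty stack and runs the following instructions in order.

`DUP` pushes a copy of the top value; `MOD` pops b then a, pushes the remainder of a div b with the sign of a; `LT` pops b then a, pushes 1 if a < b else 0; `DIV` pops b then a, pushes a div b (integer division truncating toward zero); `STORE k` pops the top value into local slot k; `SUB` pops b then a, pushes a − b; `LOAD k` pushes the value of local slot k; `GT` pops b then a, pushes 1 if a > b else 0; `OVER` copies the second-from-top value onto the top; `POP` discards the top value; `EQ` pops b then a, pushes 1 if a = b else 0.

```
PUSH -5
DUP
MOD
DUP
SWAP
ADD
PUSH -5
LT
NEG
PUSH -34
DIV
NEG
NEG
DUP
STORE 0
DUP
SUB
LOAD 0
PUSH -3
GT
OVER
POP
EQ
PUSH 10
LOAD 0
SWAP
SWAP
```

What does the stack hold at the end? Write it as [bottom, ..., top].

[0, 10, 0]

PUSH -5  -> -5
DUP      -> -5 -5
MOD      -> 0
DUP      -> 0 0
SWAP     -> 0 0
ADD      -> 0
PUSH -5  -> 0 -5
LT       -> 0
NEG      -> 0
PUSH -34 -> 0 -34
DIV      -> 0
NEG      -> 0
NEG      -> 0
DUP      -> 0 0
STORE 0  -> 0
DUP      -> 0 0
SUB      -> 0
LOAD 0   -> 0 0
PUSH -3  -> 0 0 -3
GT       -> 0 1
OVER     -> 0 1 0
POP      -> 0 1
EQ       -> 0
PUSH 10  -> 0 10
LOAD 0   -> 0 10 0
SWAP     -> 0 0 10
SWAP     -> 0 10 0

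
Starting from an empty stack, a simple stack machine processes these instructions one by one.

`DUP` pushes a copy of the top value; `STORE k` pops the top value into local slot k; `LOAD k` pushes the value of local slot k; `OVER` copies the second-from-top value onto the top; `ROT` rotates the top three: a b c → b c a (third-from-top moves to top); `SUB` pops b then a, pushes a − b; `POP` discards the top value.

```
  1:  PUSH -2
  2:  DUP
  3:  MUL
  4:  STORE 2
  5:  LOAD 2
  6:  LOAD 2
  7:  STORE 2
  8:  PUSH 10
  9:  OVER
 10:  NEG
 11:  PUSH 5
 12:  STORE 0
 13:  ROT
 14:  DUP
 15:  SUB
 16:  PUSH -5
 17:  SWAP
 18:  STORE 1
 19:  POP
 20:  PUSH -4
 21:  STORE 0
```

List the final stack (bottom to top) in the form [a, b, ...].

[10, -4]

PUSH -2 → -2
DUP     → -2 -2
MUL     → 4
STORE 2 → (empty)
LOAD 2  → 4
LOAD 2  → 4 4
STORE 2 → 4
PUSH 10 → 4 10
OVER    → 4 10 4
NEG     → 4 10 -4
PUSH 5  → 4 10 -4 5
STORE 0 → 4 10 -4
ROT     → 10 -4 4
DUP     → 10 -4 4 4
SUB     → 10 -4 0
PUSH -5 → 10 -4 0 -5
SWAP    → 10 -4 -5 0
STORE 1 → 10 -4 -5
POP     → 10 -4
PUSH -4 → 10 -4 -4
STORE 0 → 10 -4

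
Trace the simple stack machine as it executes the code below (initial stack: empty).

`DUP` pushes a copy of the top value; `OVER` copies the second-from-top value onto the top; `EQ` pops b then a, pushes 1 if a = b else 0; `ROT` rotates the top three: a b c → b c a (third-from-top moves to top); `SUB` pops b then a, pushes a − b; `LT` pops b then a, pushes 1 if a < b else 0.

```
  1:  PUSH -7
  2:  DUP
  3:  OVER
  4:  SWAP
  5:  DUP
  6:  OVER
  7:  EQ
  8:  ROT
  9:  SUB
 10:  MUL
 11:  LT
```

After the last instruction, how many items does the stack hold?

PUSH -7 : [-7]
DUP     : [-7, -7]
OVER    : [-7, -7, -7]
SWAP    : [-7, -7, -7]
DUP     : [-7, -7, -7, -7]
OVER    : [-7, -7, -7, -7, -7]
EQ      : [-7, -7, -7, 1]
ROT     : [-7, -7, 1, -7]
SUB     : [-7, -7, 8]
MUL     : [-7, -56]
LT      : [0]

1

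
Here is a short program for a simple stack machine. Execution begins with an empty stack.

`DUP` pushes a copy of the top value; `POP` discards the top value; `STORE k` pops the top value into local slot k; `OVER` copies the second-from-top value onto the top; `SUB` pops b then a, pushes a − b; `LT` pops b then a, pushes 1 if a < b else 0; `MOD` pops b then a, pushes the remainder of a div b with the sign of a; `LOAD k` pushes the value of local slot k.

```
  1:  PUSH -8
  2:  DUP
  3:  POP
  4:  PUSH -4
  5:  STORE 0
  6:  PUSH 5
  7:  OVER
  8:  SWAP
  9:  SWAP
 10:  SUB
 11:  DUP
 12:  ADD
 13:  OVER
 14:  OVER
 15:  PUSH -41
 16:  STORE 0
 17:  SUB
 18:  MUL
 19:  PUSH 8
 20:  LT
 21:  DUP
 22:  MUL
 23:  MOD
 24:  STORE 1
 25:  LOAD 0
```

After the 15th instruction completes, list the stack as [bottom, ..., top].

[-8, 26, -8, 26, -41]

PUSH -8   -8
DUP       -8 -8
POP       -8
PUSH -4   -8 -4
STORE 0   -8
PUSH 5    -8 5
OVER      -8 5 -8
SWAP      -8 -8 5
SWAP      -8 5 -8
SUB       -8 13
DUP       -8 13 13
ADD       -8 26
OVER      -8 26 -8
OVER      -8 26 -8 26
PUSH -41  -8 26 -8 26 -41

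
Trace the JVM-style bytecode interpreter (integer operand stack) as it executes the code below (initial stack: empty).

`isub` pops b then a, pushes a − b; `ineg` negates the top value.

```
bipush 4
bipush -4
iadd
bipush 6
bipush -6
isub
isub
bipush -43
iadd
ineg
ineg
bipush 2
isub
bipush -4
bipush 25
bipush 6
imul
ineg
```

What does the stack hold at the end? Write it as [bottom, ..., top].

[-57, -4, -150]

bipush 4   -> 4
bipush -4  -> 4 -4
iadd       -> 0
bipush 6   -> 0 6
bipush -6  -> 0 6 -6
isub       -> 0 12
isub       -> -12
bipush -43 -> -12 -43
iadd       -> -55
ineg       -> 55
ineg       -> -55
bipush 2   -> -55 2
isub       -> -57
bipush -4  -> -57 -4
bipush 25  -> -57 -4 25
bipush 6   -> -57 -4 25 6
imul       -> -57 -4 150
ineg       -> -57 -4 -150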